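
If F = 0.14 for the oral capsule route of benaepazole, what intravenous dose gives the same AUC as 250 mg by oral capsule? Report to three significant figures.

D_iv = 35.0 mg

Systemic exposure from an extravascular dose = F × D_ev, so the equivalent IV dose is F × D_ev.
D_iv = F × D_ev = 0.14 × 250 = 35 mg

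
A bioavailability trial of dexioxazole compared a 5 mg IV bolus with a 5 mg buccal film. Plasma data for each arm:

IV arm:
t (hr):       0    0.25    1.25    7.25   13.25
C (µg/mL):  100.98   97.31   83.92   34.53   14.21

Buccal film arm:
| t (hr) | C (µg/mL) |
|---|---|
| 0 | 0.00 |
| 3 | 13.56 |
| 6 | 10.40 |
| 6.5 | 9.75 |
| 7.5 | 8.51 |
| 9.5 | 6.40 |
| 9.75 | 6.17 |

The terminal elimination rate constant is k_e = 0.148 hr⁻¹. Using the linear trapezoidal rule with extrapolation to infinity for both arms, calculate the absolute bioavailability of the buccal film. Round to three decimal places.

F = 0.180

Trapezoidal AUC_0→13.25 (IV):
  [0→0.25]: (100.98+97.31)/2 × 0.25 = 24.78625
  [0.25→1.25]: (97.31+83.92)/2 × 1 = 90.615
  [1.25→7.25]: (83.92+34.53)/2 × 6 = 355.35
  [7.25→13.25]: (34.53+14.21)/2 × 6 = 146.22
  Sum = 616.97125 µg/mL·hr
IV tail: 14.21/0.148 = 96.014; AUC_iv,0→∞ = 616.97125 + 96.014 = 712.98525 µg/mL·hr
Trapezoidal AUC_0→9.75 (buccal film):
  [0→3]: (0.00+13.56)/2 × 3 = 20.34
  [3→6]: (13.56+10.40)/2 × 3 = 35.94
  [6→6.5]: (10.40+9.75)/2 × 0.5 = 5.0375
  [6.5→7.5]: (9.75+8.51)/2 × 1 = 9.13
  [7.5→9.5]: (8.51+6.40)/2 × 2 = 14.91
  [9.5→9.75]: (6.40+6.17)/2 × 0.25 = 1.57125
  Sum = 86.92875 µg/mL·hr
buccal film tail: 6.17/0.148 = 41.689; AUC_ev,0→∞ = 86.92875 + 41.689 = 128.61775 µg/mL·hr
F = (AUC_ev/D_ev)/(AUC_iv/D_iv) = (128.61775/5)/(712.98525/5) = 25.72355/142.59705 = 0.1804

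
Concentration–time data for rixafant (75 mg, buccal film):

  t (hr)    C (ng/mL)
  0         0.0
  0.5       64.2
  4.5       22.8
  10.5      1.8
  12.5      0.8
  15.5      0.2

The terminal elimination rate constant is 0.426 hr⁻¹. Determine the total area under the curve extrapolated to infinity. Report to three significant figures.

AUC = 268 ng/mL·hr

Trapezoidal AUC_0→15.5:
  [0→0.5]: (0.0+64.2)/2 × 0.5 = 16.05
  [0.5→4.5]: (64.2+22.8)/2 × 4 = 174.0
  [4.5→10.5]: (22.8+1.8)/2 × 6 = 73.8
  [10.5→12.5]: (1.8+0.8)/2 × 2 = 2.6
  [12.5→15.5]: (0.8+0.2)/2 × 3 = 1.5
  Sum = 267.95 ng/mL·hr
Extrapolated tail: C_last / k_e = 0.2 / 0.426 = 0.469
AUC_0→∞ = 267.95 + 0.469 = 268.419 ng/mL·hr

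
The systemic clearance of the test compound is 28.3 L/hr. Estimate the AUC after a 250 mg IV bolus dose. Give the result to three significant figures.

AUC_0→∞ = Dose_iv / CL
        = 250 / 28.3 = 8.83392 mg/L·hr

AUC = 8.83 mg/L·hr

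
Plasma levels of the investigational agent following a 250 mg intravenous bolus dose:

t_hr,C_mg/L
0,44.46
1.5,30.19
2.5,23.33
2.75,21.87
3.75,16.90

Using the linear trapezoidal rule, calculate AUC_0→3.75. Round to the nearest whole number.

Trapezoidal AUC_0→3.75:
  [0→1.5]: (44.46+30.19)/2 × 1.5 = 55.9875
  [1.5→2.5]: (30.19+23.33)/2 × 1 = 26.76
  [2.5→2.75]: (23.33+21.87)/2 × 0.25 = 5.65
  [2.75→3.75]: (21.87+16.90)/2 × 1 = 19.385
  Sum = 107.7825 mg/L·hr

AUC = 108 mg/L·hr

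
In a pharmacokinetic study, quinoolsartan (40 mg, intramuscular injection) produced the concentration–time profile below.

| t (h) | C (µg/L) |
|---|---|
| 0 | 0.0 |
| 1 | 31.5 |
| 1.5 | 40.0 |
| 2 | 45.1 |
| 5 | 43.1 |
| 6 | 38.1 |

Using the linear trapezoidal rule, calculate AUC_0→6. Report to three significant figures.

AUC = 228 µg/L·h

Trapezoidal AUC_0→6:
  [0→1]: (0.0+31.5)/2 × 1 = 15.75
  [1→1.5]: (31.5+40.0)/2 × 0.5 = 17.875
  [1.5→2]: (40.0+45.1)/2 × 0.5 = 21.275
  [2→5]: (45.1+43.1)/2 × 3 = 132.3
  [5→6]: (43.1+38.1)/2 × 1 = 40.6
  Sum = 227.8 µg/L·h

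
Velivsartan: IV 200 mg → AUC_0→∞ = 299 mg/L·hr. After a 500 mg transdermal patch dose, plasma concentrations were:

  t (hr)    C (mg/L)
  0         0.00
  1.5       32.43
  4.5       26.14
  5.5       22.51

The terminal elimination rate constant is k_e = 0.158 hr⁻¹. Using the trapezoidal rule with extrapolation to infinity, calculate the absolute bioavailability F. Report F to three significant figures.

F = 0.373

Trapezoidal AUC_0→5.5 (transdermal patch):
  [0→1.5]: (0.00+32.43)/2 × 1.5 = 24.3225
  [1.5→4.5]: (32.43+26.14)/2 × 3 = 87.855
  [4.5→5.5]: (26.14+22.51)/2 × 1 = 24.325
  Sum = 136.5025 mg/L·hr
Tail: C_last/k_e = 22.51/0.158 = 142.468
AUC_0→∞ (transdermal patch) = 136.5025 + 142.468 = 278.9705 mg/L·hr
F = (AUC_ev/D_ev)/(AUC_iv/D_iv) = (278.9705/500)/(299/200) = 0.557941/1.495 = 0.3732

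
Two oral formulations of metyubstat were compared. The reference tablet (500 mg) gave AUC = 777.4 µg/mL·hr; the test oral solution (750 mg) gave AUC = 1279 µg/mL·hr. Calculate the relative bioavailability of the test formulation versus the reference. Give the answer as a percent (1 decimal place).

F_rel = (AUC_test/D_test) / (AUC_ref/D_ref)
      = (1279/750) / (777.4/500)
      = 1.70533 / 1.5548 = 1.0968 = 109.68%

F_rel = 109.7%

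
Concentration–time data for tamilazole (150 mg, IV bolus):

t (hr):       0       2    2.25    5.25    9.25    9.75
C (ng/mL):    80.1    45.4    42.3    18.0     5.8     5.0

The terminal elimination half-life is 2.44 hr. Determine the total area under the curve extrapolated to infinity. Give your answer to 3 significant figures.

Trapezoidal AUC_0→9.75:
  [0→2]: (80.1+45.4)/2 × 2 = 125.5
  [2→2.25]: (45.4+42.3)/2 × 0.25 = 10.9625
  [2.25→5.25]: (42.3+18.0)/2 × 3 = 90.45
  [5.25→9.25]: (18.0+5.8)/2 × 4 = 47.6
  [9.25→9.75]: (5.8+5.0)/2 × 0.5 = 2.7
  Sum = 277.2125 ng/mL·hr
k_e = ln2 / t½ = 0.693147 / 2.44 = 0.2841 hr^-1
Extrapolated tail: C_last / k_e = 5.0 / 0.2841 = 17.599
AUC_0→∞ = 277.2125 + 17.599 = 294.8115 ng/mL·hr

AUC = 295 ng/mL·hr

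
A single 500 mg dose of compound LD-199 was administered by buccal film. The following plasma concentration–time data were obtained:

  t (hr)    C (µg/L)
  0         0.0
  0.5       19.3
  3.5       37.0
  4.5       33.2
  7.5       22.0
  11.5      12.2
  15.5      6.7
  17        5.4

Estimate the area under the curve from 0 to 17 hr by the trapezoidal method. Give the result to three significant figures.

AUC = 322 µg/L·hr

Trapezoidal AUC_0→17:
  [0→0.5]: (0.0+19.3)/2 × 0.5 = 4.825
  [0.5→3.5]: (19.3+37.0)/2 × 3 = 84.45
  [3.5→4.5]: (37.0+33.2)/2 × 1 = 35.1
  [4.5→7.5]: (33.2+22.0)/2 × 3 = 82.8
  [7.5→11.5]: (22.0+12.2)/2 × 4 = 68.4
  [11.5→15.5]: (12.2+6.7)/2 × 4 = 37.8
  [15.5→17]: (6.7+5.4)/2 × 1.5 = 9.075
  Sum = 322.45 µg/L·hr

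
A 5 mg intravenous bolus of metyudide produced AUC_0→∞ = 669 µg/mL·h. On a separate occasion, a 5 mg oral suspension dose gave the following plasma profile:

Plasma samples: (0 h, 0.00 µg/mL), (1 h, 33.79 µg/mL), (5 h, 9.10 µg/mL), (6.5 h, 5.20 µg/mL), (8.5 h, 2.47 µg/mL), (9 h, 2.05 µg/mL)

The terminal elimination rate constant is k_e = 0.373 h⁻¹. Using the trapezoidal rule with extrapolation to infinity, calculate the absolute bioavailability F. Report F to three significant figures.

Trapezoidal AUC_0→9 (oral suspension):
  [0→1]: (0.00+33.79)/2 × 1 = 16.895
  [1→5]: (33.79+9.10)/2 × 4 = 85.78
  [5→6.5]: (9.10+5.20)/2 × 1.5 = 10.725
  [6.5→8.5]: (5.20+2.47)/2 × 2 = 7.67
  [8.5→9]: (2.47+2.05)/2 × 0.5 = 1.13
  Sum = 122.2 µg/mL·h
Tail: C_last/k_e = 2.05/0.373 = 5.496
AUC_0→∞ (oral suspension) = 122.2 + 5.496 = 127.696 µg/mL·h
F = (AUC_ev/D_ev)/(AUC_iv/D_iv) = (127.696/5)/(669/5) = 25.5392/133.8 = 0.1909

F = 0.191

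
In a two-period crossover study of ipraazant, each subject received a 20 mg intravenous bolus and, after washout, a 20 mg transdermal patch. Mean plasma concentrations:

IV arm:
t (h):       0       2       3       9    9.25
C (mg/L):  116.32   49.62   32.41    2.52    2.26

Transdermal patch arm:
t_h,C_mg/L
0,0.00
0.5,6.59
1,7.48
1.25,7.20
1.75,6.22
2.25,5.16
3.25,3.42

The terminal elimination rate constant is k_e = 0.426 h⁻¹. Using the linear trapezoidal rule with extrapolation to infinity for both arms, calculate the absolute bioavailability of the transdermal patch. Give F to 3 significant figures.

F = 0.0803

Trapezoidal AUC_0→9.25 (IV):
  [0→2]: (116.32+49.62)/2 × 2 = 165.94
  [2→3]: (49.62+32.41)/2 × 1 = 41.015
  [3→9]: (32.41+2.52)/2 × 6 = 104.79
  [9→9.25]: (2.52+2.26)/2 × 0.25 = 0.5975
  Sum = 312.3425 mg/L·h
IV tail: 2.26/0.426 = 5.305; AUC_iv,0→∞ = 312.3425 + 5.305 = 317.6475 mg/L·h
Trapezoidal AUC_0→3.25 (transdermal patch):
  [0→0.5]: (0.00+6.59)/2 × 0.5 = 1.6475
  [0.5→1]: (6.59+7.48)/2 × 0.5 = 3.5175
  [1→1.25]: (7.48+7.20)/2 × 0.25 = 1.835
  [1.25→1.75]: (7.20+6.22)/2 × 0.5 = 3.355
  [1.75→2.25]: (6.22+5.16)/2 × 0.5 = 2.845
  [2.25→3.25]: (5.16+3.42)/2 × 1 = 4.29
  Sum = 17.49 mg/L·h
transdermal patch tail: 3.42/0.426 = 8.028; AUC_ev,0→∞ = 17.49 + 8.028 = 25.518 mg/L·h
F = (AUC_ev/D_ev)/(AUC_iv/D_iv) = (25.518/20)/(317.6475/20) = 1.2759/15.882375 = 0.0803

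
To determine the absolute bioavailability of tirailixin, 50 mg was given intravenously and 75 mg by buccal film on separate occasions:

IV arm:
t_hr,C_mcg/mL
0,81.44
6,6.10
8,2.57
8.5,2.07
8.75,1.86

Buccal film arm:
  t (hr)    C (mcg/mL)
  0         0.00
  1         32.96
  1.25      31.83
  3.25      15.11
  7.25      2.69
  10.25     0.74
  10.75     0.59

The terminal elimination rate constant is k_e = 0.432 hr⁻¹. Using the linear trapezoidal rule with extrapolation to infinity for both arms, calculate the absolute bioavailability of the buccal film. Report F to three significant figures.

F = 0.274

Trapezoidal AUC_0→8.75 (IV):
  [0→6]: (81.44+6.10)/2 × 6 = 262.62
  [6→8]: (6.10+2.57)/2 × 2 = 8.67
  [8→8.5]: (2.57+2.07)/2 × 0.5 = 1.16
  [8.5→8.75]: (2.07+1.86)/2 × 0.25 = 0.49125
  Sum = 272.94125 mcg/mL·hr
IV tail: 1.86/0.432 = 4.306; AUC_iv,0→∞ = 272.94125 + 4.306 = 277.24725 mcg/mL·hr
Trapezoidal AUC_0→10.75 (buccal film):
  [0→1]: (0.00+32.96)/2 × 1 = 16.48
  [1→1.25]: (32.96+31.83)/2 × 0.25 = 8.09875
  [1.25→3.25]: (31.83+15.11)/2 × 2 = 46.94
  [3.25→7.25]: (15.11+2.69)/2 × 4 = 35.6
  [7.25→10.25]: (2.69+0.74)/2 × 3 = 5.145
  [10.25→10.75]: (0.74+0.59)/2 × 0.5 = 0.3325
  Sum = 112.59625 mcg/mL·hr
buccal film tail: 0.59/0.432 = 1.366; AUC_ev,0→∞ = 112.59625 + 1.366 = 113.96225 mcg/mL·hr
F = (AUC_ev/D_ev)/(AUC_iv/D_iv) = (113.96225/75)/(277.24725/50) = 1.5195/5.544945 = 0.2740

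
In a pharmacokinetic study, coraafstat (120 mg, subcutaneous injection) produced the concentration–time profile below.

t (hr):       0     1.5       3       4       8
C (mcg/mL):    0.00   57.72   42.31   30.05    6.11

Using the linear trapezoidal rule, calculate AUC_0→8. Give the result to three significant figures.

AUC = 227 mcg/mL·hr

Trapezoidal AUC_0→8:
  [0→1.5]: (0.00+57.72)/2 × 1.5 = 43.29
  [1.5→3]: (57.72+42.31)/2 × 1.5 = 75.0225
  [3→4]: (42.31+30.05)/2 × 1 = 36.18
  [4→8]: (30.05+6.11)/2 × 4 = 72.32
  Sum = 226.8125 mcg/mL·hr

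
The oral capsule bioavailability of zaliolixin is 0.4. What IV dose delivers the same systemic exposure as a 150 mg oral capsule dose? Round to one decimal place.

D_iv = 60.0 mg

Systemic exposure from an extravascular dose = F × D_ev, so the equivalent IV dose is F × D_ev.
D_iv = F × D_ev = 0.4 × 150 = 60 mg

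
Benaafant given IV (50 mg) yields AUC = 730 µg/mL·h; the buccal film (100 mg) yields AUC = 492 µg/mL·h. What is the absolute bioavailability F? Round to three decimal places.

F = (AUC_ev / D_ev) / (AUC_iv / D_iv)
  = (492/100) / (730/50)
  = 4.92 / 14.6 = 0.3370

F = 0.337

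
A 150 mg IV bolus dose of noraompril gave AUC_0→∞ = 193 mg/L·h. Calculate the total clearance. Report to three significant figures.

CL = 0.777 L/h

CL = Dose_iv / AUC_0→∞
   = 150 / 193 = 0.777202 L/h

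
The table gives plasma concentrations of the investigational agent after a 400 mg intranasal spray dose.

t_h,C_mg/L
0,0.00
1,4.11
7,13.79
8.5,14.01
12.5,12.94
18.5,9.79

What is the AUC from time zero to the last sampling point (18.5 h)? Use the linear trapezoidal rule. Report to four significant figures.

AUC = 198.7 mg/L·h

Trapezoidal AUC_0→18.5:
  [0→1]: (0.00+4.11)/2 × 1 = 2.055
  [1→7]: (4.11+13.79)/2 × 6 = 53.7
  [7→8.5]: (13.79+14.01)/2 × 1.5 = 20.85
  [8.5→12.5]: (14.01+12.94)/2 × 4 = 53.9
  [12.5→18.5]: (12.94+9.79)/2 × 6 = 68.19
  Sum = 198.695 mg/L·h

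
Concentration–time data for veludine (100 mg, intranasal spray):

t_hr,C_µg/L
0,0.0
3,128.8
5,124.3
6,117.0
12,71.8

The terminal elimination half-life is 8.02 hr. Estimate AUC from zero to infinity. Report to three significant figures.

AUC = 1960 µg/L·hr

Trapezoidal AUC_0→12:
  [0→3]: (0.0+128.8)/2 × 3 = 193.2
  [3→5]: (128.8+124.3)/2 × 2 = 253.1
  [5→6]: (124.3+117.0)/2 × 1 = 120.65
  [6→12]: (117.0+71.8)/2 × 6 = 566.4
  Sum = 1133.35 µg/L·hr
k_e = ln2 / t½ = 0.693147 / 8.02 = 0.0864 hr^-1
Extrapolated tail: C_last / k_e = 71.8 / 0.0864 = 831.019
AUC_0→∞ = 1133.35 + 831.019 = 1964.369 µg/L·hr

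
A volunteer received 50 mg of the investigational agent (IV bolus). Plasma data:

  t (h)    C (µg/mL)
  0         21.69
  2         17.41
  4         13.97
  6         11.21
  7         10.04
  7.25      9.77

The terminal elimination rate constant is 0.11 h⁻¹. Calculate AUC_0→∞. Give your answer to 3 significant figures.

AUC = 198 µg/mL·h

Trapezoidal AUC_0→7.25:
  [0→2]: (21.69+17.41)/2 × 2 = 39.1
  [2→4]: (17.41+13.97)/2 × 2 = 31.38
  [4→6]: (13.97+11.21)/2 × 2 = 25.18
  [6→7]: (11.21+10.04)/2 × 1 = 10.625
  [7→7.25]: (10.04+9.77)/2 × 0.25 = 2.47625
  Sum = 108.76125 µg/mL·h
Extrapolated tail: C_last / k_e = 9.77 / 0.11 = 88.818
AUC_0→∞ = 108.76125 + 88.818 = 197.57925 µg/mL·h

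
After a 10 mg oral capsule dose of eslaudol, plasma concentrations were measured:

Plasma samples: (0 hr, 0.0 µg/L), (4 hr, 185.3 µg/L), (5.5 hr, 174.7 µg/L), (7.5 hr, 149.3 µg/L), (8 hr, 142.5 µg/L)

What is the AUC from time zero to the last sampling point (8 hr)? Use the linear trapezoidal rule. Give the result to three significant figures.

Trapezoidal AUC_0→8:
  [0→4]: (0.0+185.3)/2 × 4 = 370.6
  [4→5.5]: (185.3+174.7)/2 × 1.5 = 270.0
  [5.5→7.5]: (174.7+149.3)/2 × 2 = 324.0
  [7.5→8]: (149.3+142.5)/2 × 0.5 = 72.95
  Sum = 1037.55 µg/L·hr

AUC = 1040 µg/L·hr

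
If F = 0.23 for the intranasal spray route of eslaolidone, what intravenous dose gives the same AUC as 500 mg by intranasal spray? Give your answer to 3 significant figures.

Systemic exposure from an extravascular dose = F × D_ev, so the equivalent IV dose is F × D_ev.
D_iv = F × D_ev = 0.23 × 500 = 115 mg

D_iv = 115 mg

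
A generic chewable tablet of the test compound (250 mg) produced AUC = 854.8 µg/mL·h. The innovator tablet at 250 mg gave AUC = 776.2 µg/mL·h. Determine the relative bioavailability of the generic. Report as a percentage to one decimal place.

F_rel = (AUC_test/D_test) / (AUC_ref/D_ref)
      = (854.8/250) / (776.2/250)
      = 3.4192 / 3.1048 = 1.1013 = 110.13%

F_rel = 110.1%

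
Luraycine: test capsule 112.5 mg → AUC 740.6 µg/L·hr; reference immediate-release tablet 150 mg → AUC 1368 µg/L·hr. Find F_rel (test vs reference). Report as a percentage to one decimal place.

F_rel = 72.2%

F_rel = (AUC_test/D_test) / (AUC_ref/D_ref)
      = (740.6/112.5) / (1368/150)
      = 6.58311 / 9.12 = 0.7218 = 72.18%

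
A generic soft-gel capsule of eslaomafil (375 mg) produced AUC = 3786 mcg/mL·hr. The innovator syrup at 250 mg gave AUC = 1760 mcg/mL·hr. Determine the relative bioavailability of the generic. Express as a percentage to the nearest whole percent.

F_rel = (AUC_test/D_test) / (AUC_ref/D_ref)
      = (3786/375) / (1760/250)
      = 10.096 / 7.04 = 1.4341 = 143.41%

F_rel = 143%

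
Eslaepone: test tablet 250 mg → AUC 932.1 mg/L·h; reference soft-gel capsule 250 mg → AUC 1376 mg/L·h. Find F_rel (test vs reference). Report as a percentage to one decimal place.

F_rel = 67.7%

F_rel = (AUC_test/D_test) / (AUC_ref/D_ref)
      = (932.1/250) / (1376/250)
      = 3.7284 / 5.504 = 0.6774 = 67.74%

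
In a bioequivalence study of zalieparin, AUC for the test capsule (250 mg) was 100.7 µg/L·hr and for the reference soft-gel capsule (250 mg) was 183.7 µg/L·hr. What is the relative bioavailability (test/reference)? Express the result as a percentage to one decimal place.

F_rel = 54.8%

F_rel = (AUC_test/D_test) / (AUC_ref/D_ref)
      = (100.7/250) / (183.7/250)
      = 0.4028 / 0.7348 = 0.5482 = 54.82%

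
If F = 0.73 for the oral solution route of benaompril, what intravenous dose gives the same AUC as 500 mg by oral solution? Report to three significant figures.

Systemic exposure from an extravascular dose = F × D_ev, so the equivalent IV dose is F × D_ev.
D_iv = F × D_ev = 0.73 × 500 = 365 mg

D_iv = 365 mg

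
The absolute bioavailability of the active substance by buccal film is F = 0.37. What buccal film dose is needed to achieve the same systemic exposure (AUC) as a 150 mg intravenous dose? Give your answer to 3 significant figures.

For equal systemic exposure: F × D_ev = D_iv
D_ev = D_iv / F = 150 / 0.37 = 405.405 mg

D_buccal = 405 mg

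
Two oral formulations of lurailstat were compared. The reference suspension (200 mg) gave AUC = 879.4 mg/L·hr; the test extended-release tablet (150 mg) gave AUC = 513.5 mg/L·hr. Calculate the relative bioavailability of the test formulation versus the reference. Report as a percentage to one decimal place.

F_rel = (AUC_test/D_test) / (AUC_ref/D_ref)
      = (513.5/150) / (879.4/200)
      = 3.42333 / 4.397 = 0.7786 = 77.86%

F_rel = 77.9%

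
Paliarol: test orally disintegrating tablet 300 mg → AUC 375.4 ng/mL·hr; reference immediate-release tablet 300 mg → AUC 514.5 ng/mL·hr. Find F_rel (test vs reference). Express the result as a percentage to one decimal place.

F_rel = 73.0%

F_rel = (AUC_test/D_test) / (AUC_ref/D_ref)
      = (375.4/300) / (514.5/300)
      = 1.25133 / 1.715 = 0.7296 = 72.96%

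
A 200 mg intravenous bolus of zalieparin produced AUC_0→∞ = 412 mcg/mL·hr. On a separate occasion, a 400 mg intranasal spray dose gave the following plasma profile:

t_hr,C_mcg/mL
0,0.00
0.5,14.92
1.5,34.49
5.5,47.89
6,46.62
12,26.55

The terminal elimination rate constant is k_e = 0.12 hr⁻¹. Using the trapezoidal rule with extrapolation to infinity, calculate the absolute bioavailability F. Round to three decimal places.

Trapezoidal AUC_0→12 (intranasal spray):
  [0→0.5]: (0.00+14.92)/2 × 0.5 = 3.73
  [0.5→1.5]: (14.92+34.49)/2 × 1 = 24.705
  [1.5→5.5]: (34.49+47.89)/2 × 4 = 164.76
  [5.5→6]: (47.89+46.62)/2 × 0.5 = 23.6275
  [6→12]: (46.62+26.55)/2 × 6 = 219.51
  Sum = 436.3325 mcg/mL·hr
Tail: C_last/k_e = 26.55/0.12 = 221.250
AUC_0→∞ (intranasal spray) = 436.3325 + 221.250 = 657.5825 mcg/mL·hr
F = (AUC_ev/D_ev)/(AUC_iv/D_iv) = (657.5825/400)/(412/200) = 1.64396/2.06 = 0.7980

F = 0.798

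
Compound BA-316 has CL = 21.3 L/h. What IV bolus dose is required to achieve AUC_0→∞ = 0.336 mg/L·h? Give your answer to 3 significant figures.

Dose = 7.16 mg

Dose_iv = CL × AUC_0→∞
     = 21.3 × 0.336 = 7.1568 mg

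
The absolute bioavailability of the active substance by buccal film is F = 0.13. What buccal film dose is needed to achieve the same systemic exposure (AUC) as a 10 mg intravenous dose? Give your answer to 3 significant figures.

For equal systemic exposure: F × D_ev = D_iv
D_ev = D_iv / F = 10 / 0.13 = 76.9231 mg

D_buccal = 76.9 mg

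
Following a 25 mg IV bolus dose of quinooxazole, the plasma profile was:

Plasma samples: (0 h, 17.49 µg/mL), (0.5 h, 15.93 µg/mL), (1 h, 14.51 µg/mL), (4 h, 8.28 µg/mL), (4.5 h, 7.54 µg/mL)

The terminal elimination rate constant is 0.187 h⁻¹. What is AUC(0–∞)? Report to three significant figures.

AUC = 94.4 µg/mL·h

Trapezoidal AUC_0→4.5:
  [0→0.5]: (17.49+15.93)/2 × 0.5 = 8.355
  [0.5→1]: (15.93+14.51)/2 × 0.5 = 7.61
  [1→4]: (14.51+8.28)/2 × 3 = 34.185
  [4→4.5]: (8.28+7.54)/2 × 0.5 = 3.955
  Sum = 54.105 µg/mL·h
Extrapolated tail: C_last / k_e = 7.54 / 0.187 = 40.321
AUC_0→∞ = 54.105 + 40.321 = 94.426 µg/mL·h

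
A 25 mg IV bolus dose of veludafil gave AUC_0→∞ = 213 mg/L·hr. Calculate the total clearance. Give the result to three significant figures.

CL = Dose_iv / AUC_0→∞
   = 25 / 213 = 0.117371 L/hr

CL = 0.117 L/hr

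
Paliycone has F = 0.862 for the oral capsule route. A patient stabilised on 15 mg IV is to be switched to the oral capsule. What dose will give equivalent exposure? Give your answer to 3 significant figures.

D_oral = 17.4 mg

For equal systemic exposure: F × D_ev = D_iv
D_ev = D_iv / F = 15 / 0.862 = 17.4014 mg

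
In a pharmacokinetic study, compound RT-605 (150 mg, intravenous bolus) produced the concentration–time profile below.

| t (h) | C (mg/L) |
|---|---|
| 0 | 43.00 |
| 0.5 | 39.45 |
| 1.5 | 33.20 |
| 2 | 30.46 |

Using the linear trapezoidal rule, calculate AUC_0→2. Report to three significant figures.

AUC = 72.9 mg/L·h

Trapezoidal AUC_0→2:
  [0→0.5]: (43.00+39.45)/2 × 0.5 = 20.6125
  [0.5→1.5]: (39.45+33.20)/2 × 1 = 36.325
  [1.5→2]: (33.20+30.46)/2 × 0.5 = 15.915
  Sum = 72.8525 mg/L·h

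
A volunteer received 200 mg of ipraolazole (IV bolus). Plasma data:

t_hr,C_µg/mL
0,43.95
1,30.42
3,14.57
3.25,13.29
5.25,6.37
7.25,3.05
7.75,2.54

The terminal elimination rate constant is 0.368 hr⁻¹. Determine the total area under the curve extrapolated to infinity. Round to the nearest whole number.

Trapezoidal AUC_0→7.75:
  [0→1]: (43.95+30.42)/2 × 1 = 37.185
  [1→3]: (30.42+14.57)/2 × 2 = 44.99
  [3→3.25]: (14.57+13.29)/2 × 0.25 = 3.4825
  [3.25→5.25]: (13.29+6.37)/2 × 2 = 19.66
  [5.25→7.25]: (6.37+3.05)/2 × 2 = 9.42
  [7.25→7.75]: (3.05+2.54)/2 × 0.5 = 1.3975
  Sum = 116.135 µg/mL·hr
Extrapolated tail: C_last / k_e = 2.54 / 0.368 = 6.902
AUC_0→∞ = 116.135 + 6.902 = 123.037 µg/mL·hr

AUC = 123 µg/mL·hr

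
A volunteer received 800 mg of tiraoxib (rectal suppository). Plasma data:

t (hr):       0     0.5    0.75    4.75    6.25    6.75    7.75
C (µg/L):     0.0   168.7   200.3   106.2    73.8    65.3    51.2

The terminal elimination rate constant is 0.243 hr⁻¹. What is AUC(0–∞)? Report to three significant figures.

AUC = 1140 µg/L·hr

Trapezoidal AUC_0→7.75:
  [0→0.5]: (0.0+168.7)/2 × 0.5 = 42.175
  [0.5→0.75]: (168.7+200.3)/2 × 0.25 = 46.125
  [0.75→4.75]: (200.3+106.2)/2 × 4 = 613.0
  [4.75→6.25]: (106.2+73.8)/2 × 1.5 = 135.0
  [6.25→6.75]: (73.8+65.3)/2 × 0.5 = 34.775
  [6.75→7.75]: (65.3+51.2)/2 × 1 = 58.25
  Sum = 929.325 µg/L·hr
Extrapolated tail: C_last / k_e = 51.2 / 0.243 = 210.700
AUC_0→∞ = 929.325 + 210.700 = 1140.025 µg/L·hr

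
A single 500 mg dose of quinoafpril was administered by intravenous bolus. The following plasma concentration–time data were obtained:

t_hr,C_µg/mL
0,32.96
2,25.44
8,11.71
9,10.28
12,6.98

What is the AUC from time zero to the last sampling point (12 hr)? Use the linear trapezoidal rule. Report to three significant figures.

Trapezoidal AUC_0→12:
  [0→2]: (32.96+25.44)/2 × 2 = 58.4
  [2→8]: (25.44+11.71)/2 × 6 = 111.45
  [8→9]: (11.71+10.28)/2 × 1 = 10.995
  [9→12]: (10.28+6.98)/2 × 3 = 25.89
  Sum = 206.735 µg/mL·hr

AUC = 207 µg/mL·hr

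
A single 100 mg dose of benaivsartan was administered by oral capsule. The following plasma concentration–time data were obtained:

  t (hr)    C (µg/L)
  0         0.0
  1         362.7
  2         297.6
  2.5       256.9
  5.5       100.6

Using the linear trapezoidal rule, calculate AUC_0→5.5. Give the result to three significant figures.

Trapezoidal AUC_0→5.5:
  [0→1]: (0.0+362.7)/2 × 1 = 181.35
  [1→2]: (362.7+297.6)/2 × 1 = 330.15
  [2→2.5]: (297.6+256.9)/2 × 0.5 = 138.625
  [2.5→5.5]: (256.9+100.6)/2 × 3 = 536.25
  Sum = 1186.375 µg/L·hr

AUC = 1190 µg/L·hr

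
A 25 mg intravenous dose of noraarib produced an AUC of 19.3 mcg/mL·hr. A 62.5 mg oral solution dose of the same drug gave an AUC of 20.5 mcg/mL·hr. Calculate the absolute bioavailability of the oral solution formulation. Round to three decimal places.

F = (AUC_ev / D_ev) / (AUC_iv / D_iv)
  = (20.5/62.5) / (19.3/25)
  = 0.328 / 0.772 = 0.4249

F = 0.425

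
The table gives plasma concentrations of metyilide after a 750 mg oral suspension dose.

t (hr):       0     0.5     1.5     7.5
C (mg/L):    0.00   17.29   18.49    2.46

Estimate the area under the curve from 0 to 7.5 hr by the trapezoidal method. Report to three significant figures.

AUC = 85.1 mg/L·hr

Trapezoidal AUC_0→7.5:
  [0→0.5]: (0.00+17.29)/2 × 0.5 = 4.3225
  [0.5→1.5]: (17.29+18.49)/2 × 1 = 17.89
  [1.5→7.5]: (18.49+2.46)/2 × 6 = 62.85
  Sum = 85.0625 mg/L·hr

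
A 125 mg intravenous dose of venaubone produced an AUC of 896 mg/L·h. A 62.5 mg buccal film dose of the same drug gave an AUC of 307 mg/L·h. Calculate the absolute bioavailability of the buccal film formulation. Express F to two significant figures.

F = 0.69

F = (AUC_ev / D_ev) / (AUC_iv / D_iv)
  = (307/62.5) / (896/125)
  = 4.912 / 7.168 = 0.6853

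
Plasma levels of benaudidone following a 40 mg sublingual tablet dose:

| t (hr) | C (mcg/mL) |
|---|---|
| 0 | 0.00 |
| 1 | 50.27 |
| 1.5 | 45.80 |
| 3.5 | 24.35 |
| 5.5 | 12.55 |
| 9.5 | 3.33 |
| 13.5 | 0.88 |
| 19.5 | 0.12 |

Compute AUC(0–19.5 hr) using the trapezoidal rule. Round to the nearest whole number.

AUC = 199 mcg/mL·hr

Trapezoidal AUC_0→19.5:
  [0→1]: (0.00+50.27)/2 × 1 = 25.135
  [1→1.5]: (50.27+45.80)/2 × 0.5 = 24.0175
  [1.5→3.5]: (45.80+24.35)/2 × 2 = 70.15
  [3.5→5.5]: (24.35+12.55)/2 × 2 = 36.9
  [5.5→9.5]: (12.55+3.33)/2 × 4 = 31.76
  [9.5→13.5]: (3.33+0.88)/2 × 4 = 8.42
  [13.5→19.5]: (0.88+0.12)/2 × 6 = 3.0
  Sum = 199.3825 mcg/mL·hr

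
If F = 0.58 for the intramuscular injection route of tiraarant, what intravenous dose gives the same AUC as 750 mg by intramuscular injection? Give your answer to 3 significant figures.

D_iv = 435 mg

Systemic exposure from an extravascular dose = F × D_ev, so the equivalent IV dose is F × D_ev.
D_iv = F × D_ev = 0.58 × 750 = 435 mg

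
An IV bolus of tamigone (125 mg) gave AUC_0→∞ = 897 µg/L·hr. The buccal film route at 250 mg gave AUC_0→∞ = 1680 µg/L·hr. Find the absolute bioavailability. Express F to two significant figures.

F = (AUC_ev / D_ev) / (AUC_iv / D_iv)
  = (1680/250) / (897/125)
  = 6.72 / 7.176 = 0.9365

F = 0.94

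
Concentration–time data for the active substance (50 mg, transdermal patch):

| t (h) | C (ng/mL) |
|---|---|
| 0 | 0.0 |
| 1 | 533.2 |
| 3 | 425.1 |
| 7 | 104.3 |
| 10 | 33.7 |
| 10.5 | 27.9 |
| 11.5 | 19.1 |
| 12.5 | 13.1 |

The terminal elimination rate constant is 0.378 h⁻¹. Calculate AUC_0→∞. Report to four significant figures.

AUC = 2580 ng/mL·h

Trapezoidal AUC_0→12.5:
  [0→1]: (0.0+533.2)/2 × 1 = 266.6
  [1→3]: (533.2+425.1)/2 × 2 = 958.3
  [3→7]: (425.1+104.3)/2 × 4 = 1058.8
  [7→10]: (104.3+33.7)/2 × 3 = 207.0
  [10→10.5]: (33.7+27.9)/2 × 0.5 = 15.4
  [10.5→11.5]: (27.9+19.1)/2 × 1 = 23.5
  [11.5→12.5]: (19.1+13.1)/2 × 1 = 16.1
  Sum = 2545.7 ng/mL·h
Extrapolated tail: C_last / k_e = 13.1 / 0.378 = 34.656
AUC_0→∞ = 2545.7 + 34.656 = 2580.356 ng/mL·h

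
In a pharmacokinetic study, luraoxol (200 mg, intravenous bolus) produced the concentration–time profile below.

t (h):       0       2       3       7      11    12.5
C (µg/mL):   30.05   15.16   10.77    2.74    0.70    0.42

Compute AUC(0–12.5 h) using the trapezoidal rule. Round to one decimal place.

AUC = 92.9 µg/mL·h

Trapezoidal AUC_0→12.5:
  [0→2]: (30.05+15.16)/2 × 2 = 45.21
  [2→3]: (15.16+10.77)/2 × 1 = 12.965
  [3→7]: (10.77+2.74)/2 × 4 = 27.02
  [7→11]: (2.74+0.70)/2 × 4 = 6.88
  [11→12.5]: (0.70+0.42)/2 × 1.5 = 0.84
  Sum = 92.915 µg/mL·h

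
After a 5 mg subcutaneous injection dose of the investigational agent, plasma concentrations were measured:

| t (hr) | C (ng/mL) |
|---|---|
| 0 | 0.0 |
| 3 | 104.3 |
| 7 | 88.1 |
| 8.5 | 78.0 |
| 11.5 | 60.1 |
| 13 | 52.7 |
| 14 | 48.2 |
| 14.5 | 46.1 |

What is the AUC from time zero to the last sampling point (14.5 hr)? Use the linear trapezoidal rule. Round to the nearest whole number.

AUC = 1032 ng/mL·hr

Trapezoidal AUC_0→14.5:
  [0→3]: (0.0+104.3)/2 × 3 = 156.45
  [3→7]: (104.3+88.1)/2 × 4 = 384.8
  [7→8.5]: (88.1+78.0)/2 × 1.5 = 124.575
  [8.5→11.5]: (78.0+60.1)/2 × 3 = 207.15
  [11.5→13]: (60.1+52.7)/2 × 1.5 = 84.6
  [13→14]: (52.7+48.2)/2 × 1 = 50.45
  [14→14.5]: (48.2+46.1)/2 × 0.5 = 23.575
  Sum = 1031.6 ng/mL·hr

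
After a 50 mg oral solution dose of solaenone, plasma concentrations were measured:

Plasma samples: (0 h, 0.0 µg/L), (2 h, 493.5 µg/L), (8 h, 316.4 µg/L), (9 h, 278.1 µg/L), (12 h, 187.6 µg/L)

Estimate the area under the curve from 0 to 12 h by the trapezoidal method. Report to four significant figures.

Trapezoidal AUC_0→12:
  [0→2]: (0.0+493.5)/2 × 2 = 493.5
  [2→8]: (493.5+316.4)/2 × 6 = 2429.7
  [8→9]: (316.4+278.1)/2 × 1 = 297.25
  [9→12]: (278.1+187.6)/2 × 3 = 698.55
  Sum = 3919.0 µg/L·h

AUC = 3919 µg/L·h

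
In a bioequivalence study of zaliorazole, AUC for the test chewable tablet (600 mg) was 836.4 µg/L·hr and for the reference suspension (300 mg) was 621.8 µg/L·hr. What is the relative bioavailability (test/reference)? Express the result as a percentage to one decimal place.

F_rel = 67.3%

F_rel = (AUC_test/D_test) / (AUC_ref/D_ref)
      = (836.4/600) / (621.8/300)
      = 1.394 / 2.07267 = 0.6726 = 67.26%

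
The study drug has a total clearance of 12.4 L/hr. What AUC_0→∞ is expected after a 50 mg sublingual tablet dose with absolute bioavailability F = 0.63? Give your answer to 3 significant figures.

AUC = 2.54 mg/L·hr

AUC_0→∞ = F × Dose / CL
        = 0.63 × 50 / 12.4 = 2.54032 mg/L·hr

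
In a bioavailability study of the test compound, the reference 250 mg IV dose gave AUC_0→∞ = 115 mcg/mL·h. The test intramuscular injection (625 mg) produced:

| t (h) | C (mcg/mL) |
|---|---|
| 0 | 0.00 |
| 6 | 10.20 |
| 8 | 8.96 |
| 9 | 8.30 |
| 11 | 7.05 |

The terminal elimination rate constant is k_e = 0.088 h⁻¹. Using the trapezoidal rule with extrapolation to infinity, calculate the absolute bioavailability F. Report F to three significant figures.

F = 0.535

Trapezoidal AUC_0→11 (intramuscular injection):
  [0→6]: (0.00+10.20)/2 × 6 = 30.6
  [6→8]: (10.20+8.96)/2 × 2 = 19.16
  [8→9]: (8.96+8.30)/2 × 1 = 8.63
  [9→11]: (8.30+7.05)/2 × 2 = 15.35
  Sum = 73.74 mcg/mL·h
Tail: C_last/k_e = 7.05/0.088 = 80.114
AUC_0→∞ (intramuscular injection) = 73.74 + 80.114 = 153.854 mcg/mL·h
F = (AUC_ev/D_ev)/(AUC_iv/D_iv) = (153.854/625)/(115/250) = 0.2461664/0.46 = 0.5351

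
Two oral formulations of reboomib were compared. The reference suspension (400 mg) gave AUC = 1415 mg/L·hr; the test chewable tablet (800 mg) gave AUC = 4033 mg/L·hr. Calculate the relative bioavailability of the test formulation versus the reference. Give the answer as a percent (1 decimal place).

F_rel = 142.5%

F_rel = (AUC_test/D_test) / (AUC_ref/D_ref)
      = (4033/800) / (1415/400)
      = 5.04125 / 3.5375 = 1.4251 = 142.51%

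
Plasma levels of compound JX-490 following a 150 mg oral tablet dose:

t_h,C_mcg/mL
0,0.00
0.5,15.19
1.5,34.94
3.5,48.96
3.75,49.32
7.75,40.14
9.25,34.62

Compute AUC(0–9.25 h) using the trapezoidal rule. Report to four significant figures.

Trapezoidal AUC_0→9.25:
  [0→0.5]: (0.00+15.19)/2 × 0.5 = 3.7975
  [0.5→1.5]: (15.19+34.94)/2 × 1 = 25.065
  [1.5→3.5]: (34.94+48.96)/2 × 2 = 83.9
  [3.5→3.75]: (48.96+49.32)/2 × 0.25 = 12.285
  [3.75→7.75]: (49.32+40.14)/2 × 4 = 178.92
  [7.75→9.25]: (40.14+34.62)/2 × 1.5 = 56.07
  Sum = 360.0375 mcg/mL·h

AUC = 360.0 mcg/mL·h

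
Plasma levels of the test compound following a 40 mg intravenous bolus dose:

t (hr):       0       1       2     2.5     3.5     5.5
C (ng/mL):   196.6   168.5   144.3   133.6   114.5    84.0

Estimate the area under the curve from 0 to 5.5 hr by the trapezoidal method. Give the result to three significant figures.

Trapezoidal AUC_0→5.5:
  [0→1]: (196.6+168.5)/2 × 1 = 182.55
  [1→2]: (168.5+144.3)/2 × 1 = 156.4
  [2→2.5]: (144.3+133.6)/2 × 0.5 = 69.475
  [2.5→3.5]: (133.6+114.5)/2 × 1 = 124.05
  [3.5→5.5]: (114.5+84.0)/2 × 2 = 198.5
  Sum = 730.975 ng/mL·hr

AUC = 731 ng/mL·hr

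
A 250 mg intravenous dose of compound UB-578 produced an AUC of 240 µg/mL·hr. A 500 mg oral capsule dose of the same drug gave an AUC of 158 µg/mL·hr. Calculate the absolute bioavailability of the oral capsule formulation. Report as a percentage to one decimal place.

F = (AUC_ev / D_ev) / (AUC_iv / D_iv)
  = (158/500) / (240/250)
  = 0.316 / 0.96 = 0.3292
  = 32.92%

F = 32.9%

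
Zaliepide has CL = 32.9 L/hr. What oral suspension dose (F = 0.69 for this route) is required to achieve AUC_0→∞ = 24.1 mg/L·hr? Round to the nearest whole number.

Dose = 1149 mg

Dose = CL × AUC_0→∞ / F
     = 32.9 × 24.1 / 0.69 = 1149.12 mg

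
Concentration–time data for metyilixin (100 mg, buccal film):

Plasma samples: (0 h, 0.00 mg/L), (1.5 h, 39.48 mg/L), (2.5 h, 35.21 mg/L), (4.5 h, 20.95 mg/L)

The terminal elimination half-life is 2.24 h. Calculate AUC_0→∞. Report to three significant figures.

AUC = 191 mg/L·h

Trapezoidal AUC_0→4.5:
  [0→1.5]: (0.00+39.48)/2 × 1.5 = 29.61
  [1.5→2.5]: (39.48+35.21)/2 × 1 = 37.345
  [2.5→4.5]: (35.21+20.95)/2 × 2 = 56.16
  Sum = 123.115 mg/L·h
k_e = ln2 / t½ = 0.693147 / 2.24 = 0.3094 h^-1
Extrapolated tail: C_last / k_e = 20.95 / 0.3094 = 67.712
AUC_0→∞ = 123.115 + 67.712 = 190.827 mg/L·h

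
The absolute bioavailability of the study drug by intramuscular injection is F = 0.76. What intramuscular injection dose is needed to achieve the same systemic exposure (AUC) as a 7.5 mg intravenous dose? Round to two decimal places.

For equal systemic exposure: F × D_ev = D_iv
D_ev = D_iv / F = 7.5 / 0.76 = 9.86842 mg

D_intramuscular = 9.87 mg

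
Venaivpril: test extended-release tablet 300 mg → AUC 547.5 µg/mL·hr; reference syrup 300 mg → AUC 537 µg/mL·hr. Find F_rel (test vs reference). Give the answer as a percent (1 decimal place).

F_rel = (AUC_test/D_test) / (AUC_ref/D_ref)
      = (547.5/300) / (537/300)
      = 1.825 / 1.79 = 1.0196 = 101.96%

F_rel = 102.0%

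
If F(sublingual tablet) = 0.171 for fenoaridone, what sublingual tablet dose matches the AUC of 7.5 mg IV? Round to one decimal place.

D_sublingual = 43.9 mg

For equal systemic exposure: F × D_ev = D_iv
D_ev = D_iv / F = 7.5 / 0.171 = 43.8596 mg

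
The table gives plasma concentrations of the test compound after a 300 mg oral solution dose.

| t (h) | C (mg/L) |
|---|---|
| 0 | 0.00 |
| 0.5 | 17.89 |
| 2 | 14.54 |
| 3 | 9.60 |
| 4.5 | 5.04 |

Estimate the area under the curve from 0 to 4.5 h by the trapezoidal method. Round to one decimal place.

AUC = 51.8 mg/L·h

Trapezoidal AUC_0→4.5:
  [0→0.5]: (0.00+17.89)/2 × 0.5 = 4.4725
  [0.5→2]: (17.89+14.54)/2 × 1.5 = 24.3225
  [2→3]: (14.54+9.60)/2 × 1 = 12.07
  [3→4.5]: (9.60+5.04)/2 × 1.5 = 10.98
  Sum = 51.845 mg/L·h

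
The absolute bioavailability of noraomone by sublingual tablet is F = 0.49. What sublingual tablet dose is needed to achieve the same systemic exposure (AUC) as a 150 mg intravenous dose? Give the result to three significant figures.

D_sublingual = 306 mg

For equal systemic exposure: F × D_ev = D_iv
D_ev = D_iv / F = 150 / 0.49 = 306.122 mg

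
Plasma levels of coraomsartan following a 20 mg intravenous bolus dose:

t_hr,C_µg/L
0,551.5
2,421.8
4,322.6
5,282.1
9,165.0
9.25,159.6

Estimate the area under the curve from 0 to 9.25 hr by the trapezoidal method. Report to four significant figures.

AUC = 2955 µg/L·hr

Trapezoidal AUC_0→9.25:
  [0→2]: (551.5+421.8)/2 × 2 = 973.3
  [2→4]: (421.8+322.6)/2 × 2 = 744.4
  [4→5]: (322.6+282.1)/2 × 1 = 302.35
  [5→9]: (282.1+165.0)/2 × 4 = 894.2
  [9→9.25]: (165.0+159.6)/2 × 0.25 = 40.575
  Sum = 2954.825 µg/L·hr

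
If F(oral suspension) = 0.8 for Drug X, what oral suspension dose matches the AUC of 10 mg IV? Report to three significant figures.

D_oral = 12.5 mg

For equal systemic exposure: F × D_ev = D_iv
D_ev = D_iv / F = 10 / 0.8 = 12.5 mg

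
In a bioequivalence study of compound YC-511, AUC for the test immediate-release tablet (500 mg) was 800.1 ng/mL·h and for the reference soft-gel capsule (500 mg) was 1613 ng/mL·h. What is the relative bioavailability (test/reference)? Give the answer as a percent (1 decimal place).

F_rel = 49.6%

F_rel = (AUC_test/D_test) / (AUC_ref/D_ref)
      = (800.1/500) / (1613/500)
      = 1.6002 / 3.226 = 0.4960 = 49.60%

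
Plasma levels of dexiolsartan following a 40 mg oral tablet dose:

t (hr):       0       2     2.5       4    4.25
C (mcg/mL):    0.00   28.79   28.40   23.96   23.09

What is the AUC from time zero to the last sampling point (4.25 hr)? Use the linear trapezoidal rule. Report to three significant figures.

AUC = 88.2 mcg/mL·hr

Trapezoidal AUC_0→4.25:
  [0→2]: (0.00+28.79)/2 × 2 = 28.79
  [2→2.5]: (28.79+28.40)/2 × 0.5 = 14.2975
  [2.5→4]: (28.40+23.96)/2 × 1.5 = 39.27
  [4→4.25]: (23.96+23.09)/2 × 0.25 = 5.88125
  Sum = 88.23875 mcg/mL·hr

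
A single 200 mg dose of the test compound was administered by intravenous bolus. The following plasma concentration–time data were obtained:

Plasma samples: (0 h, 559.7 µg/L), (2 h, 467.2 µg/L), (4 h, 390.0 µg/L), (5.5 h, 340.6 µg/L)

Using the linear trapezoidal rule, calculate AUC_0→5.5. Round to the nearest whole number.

AUC = 2432 µg/L·h

Trapezoidal AUC_0→5.5:
  [0→2]: (559.7+467.2)/2 × 2 = 1026.9
  [2→4]: (467.2+390.0)/2 × 2 = 857.2
  [4→5.5]: (390.0+340.6)/2 × 1.5 = 547.95
  Sum = 2432.05 µg/L·h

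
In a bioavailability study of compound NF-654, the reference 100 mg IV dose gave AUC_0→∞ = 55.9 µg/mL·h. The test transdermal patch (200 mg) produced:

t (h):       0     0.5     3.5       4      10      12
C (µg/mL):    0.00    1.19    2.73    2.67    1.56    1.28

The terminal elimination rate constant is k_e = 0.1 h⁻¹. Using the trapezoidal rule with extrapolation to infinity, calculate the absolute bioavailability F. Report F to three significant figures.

Trapezoidal AUC_0→12 (transdermal patch):
  [0→0.5]: (0.00+1.19)/2 × 0.5 = 0.2975
  [0.5→3.5]: (1.19+2.73)/2 × 3 = 5.88
  [3.5→4]: (2.73+2.67)/2 × 0.5 = 1.35
  [4→10]: (2.67+1.56)/2 × 6 = 12.69
  [10→12]: (1.56+1.28)/2 × 2 = 2.84
  Sum = 23.0575 µg/mL·h
Tail: C_last/k_e = 1.28/0.1 = 12.800
AUC_0→∞ (transdermal patch) = 23.0575 + 12.800 = 35.8575 µg/mL·h
F = (AUC_ev/D_ev)/(AUC_iv/D_iv) = (35.8575/200)/(55.9/100) = 0.1792875/0.559 = 0.3207

F = 0.321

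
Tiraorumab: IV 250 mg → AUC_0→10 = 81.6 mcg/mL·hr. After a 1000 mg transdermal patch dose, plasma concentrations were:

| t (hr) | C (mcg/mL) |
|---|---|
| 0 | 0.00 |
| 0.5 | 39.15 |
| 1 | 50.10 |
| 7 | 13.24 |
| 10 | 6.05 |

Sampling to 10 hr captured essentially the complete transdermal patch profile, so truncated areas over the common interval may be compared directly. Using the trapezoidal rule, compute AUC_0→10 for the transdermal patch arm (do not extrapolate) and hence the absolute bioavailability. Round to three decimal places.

Trapezoidal AUC_0→10 (transdermal patch):
  [0→0.5]: (0.00+39.15)/2 × 0.5 = 9.7875
  [0.5→1]: (39.15+50.10)/2 × 0.5 = 22.3125
  [1→7]: (50.10+13.24)/2 × 6 = 190.02
  [7→10]: (13.24+6.05)/2 × 3 = 28.935
  Sum = 251.055 mcg/mL·hr
F = (AUC_ev/D_ev)/(AUC_iv/D_iv) = (251.055/1000)/(81.6/250) = 0.251055/0.3264 = 0.7692

F = 0.769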